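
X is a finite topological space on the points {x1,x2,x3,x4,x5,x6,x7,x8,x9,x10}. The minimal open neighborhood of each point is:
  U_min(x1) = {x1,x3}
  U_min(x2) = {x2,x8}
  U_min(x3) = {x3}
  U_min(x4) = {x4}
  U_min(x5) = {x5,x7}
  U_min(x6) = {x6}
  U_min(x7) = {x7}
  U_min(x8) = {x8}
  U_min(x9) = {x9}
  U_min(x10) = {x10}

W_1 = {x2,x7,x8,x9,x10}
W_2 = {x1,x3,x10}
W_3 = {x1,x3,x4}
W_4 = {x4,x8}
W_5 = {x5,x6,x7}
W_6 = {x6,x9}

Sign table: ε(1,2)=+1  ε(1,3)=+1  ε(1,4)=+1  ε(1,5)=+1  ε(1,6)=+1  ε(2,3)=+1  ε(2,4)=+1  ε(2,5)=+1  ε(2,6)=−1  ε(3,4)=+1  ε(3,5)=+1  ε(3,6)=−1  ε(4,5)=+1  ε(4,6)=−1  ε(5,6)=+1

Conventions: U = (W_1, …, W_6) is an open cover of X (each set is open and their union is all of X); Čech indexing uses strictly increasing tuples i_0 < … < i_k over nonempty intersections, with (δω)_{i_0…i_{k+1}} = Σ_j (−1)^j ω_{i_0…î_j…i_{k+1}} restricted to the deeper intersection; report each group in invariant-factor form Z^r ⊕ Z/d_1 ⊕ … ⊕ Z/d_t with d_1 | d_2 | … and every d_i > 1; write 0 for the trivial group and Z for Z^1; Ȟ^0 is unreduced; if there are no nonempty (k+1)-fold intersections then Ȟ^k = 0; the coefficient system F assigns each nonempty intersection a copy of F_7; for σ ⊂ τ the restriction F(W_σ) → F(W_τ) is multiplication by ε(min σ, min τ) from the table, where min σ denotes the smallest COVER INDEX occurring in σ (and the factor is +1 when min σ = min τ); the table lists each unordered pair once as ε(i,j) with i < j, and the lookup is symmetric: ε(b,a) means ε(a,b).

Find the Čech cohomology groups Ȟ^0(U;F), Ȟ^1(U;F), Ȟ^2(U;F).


Ȟ^0 ≅ Z/7,  Ȟ^1 ≅ Z/7 ⊕ Z/7,  Ȟ^2 ≅ 0

intersection data:
  W12={x10} W14={x8} W15={x7} W16={x9} W23={x1,x3} W34={x4} W56={x6}
C dims 6,7; δ0: rk_F7 5
Ȟ^0 = (6 − 5) − 0 = 1, so Ȟ^0 ≅ Z/7
Ȟ^1 = (7 − 0) − 5 = 2, so Ȟ^1 ≅ Z/7 ⊕ Z/7
Ȟ^2 = (0 − 0) − 0 = 0, so Ȟ^2 ≅ 0


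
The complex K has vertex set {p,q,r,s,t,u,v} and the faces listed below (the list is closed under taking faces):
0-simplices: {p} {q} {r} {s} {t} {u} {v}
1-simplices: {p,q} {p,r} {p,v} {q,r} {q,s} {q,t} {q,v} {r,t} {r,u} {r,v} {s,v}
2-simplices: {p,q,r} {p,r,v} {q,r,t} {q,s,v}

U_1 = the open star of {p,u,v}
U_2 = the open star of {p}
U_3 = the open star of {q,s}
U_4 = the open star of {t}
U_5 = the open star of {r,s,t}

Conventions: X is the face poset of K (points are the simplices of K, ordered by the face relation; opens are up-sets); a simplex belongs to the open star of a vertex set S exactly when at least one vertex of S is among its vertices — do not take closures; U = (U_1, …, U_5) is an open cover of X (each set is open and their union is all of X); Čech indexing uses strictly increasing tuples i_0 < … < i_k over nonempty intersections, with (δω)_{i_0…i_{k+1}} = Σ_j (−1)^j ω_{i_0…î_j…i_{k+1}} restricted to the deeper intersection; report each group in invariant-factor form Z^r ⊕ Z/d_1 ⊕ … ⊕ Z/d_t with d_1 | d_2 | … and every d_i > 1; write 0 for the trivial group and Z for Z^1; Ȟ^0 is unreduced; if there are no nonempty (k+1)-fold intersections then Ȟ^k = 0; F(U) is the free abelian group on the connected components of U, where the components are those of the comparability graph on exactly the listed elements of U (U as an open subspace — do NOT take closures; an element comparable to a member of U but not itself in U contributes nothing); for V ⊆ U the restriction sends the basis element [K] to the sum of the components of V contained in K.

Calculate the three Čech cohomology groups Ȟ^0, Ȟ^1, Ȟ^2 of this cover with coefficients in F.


Ȟ^0 ≅ Z; Ȟ^1 ≅ Z; Ȟ^2 ≅ 0

nonempty overlaps:
  U1={{p},{u},{v},{p,q},{p,r},{p,v},{q,v},{r,u},{r,v},{s,v},{p,q,r},{p,r,v},{q,s,v}} U2={{p},{p,q},{p,r},{p,v},{p,q,r},{p,r,v}} U3={{q},{s},{p,q},{q,r},{q,s},{q,t},{q,v},{s,v},{p,q,r},{q,r,t},{q,s,v}} U4={{t},{q,t},{r,t},{q,r,t}} U5={{r},{s},{t},{p,r},{q,r},{q,s},{q,t},{r,t},{r,u},{r,v},{s,v},{p,q,r},{p,r,v},{q,r,t},{q,s,v}}
  U12={{p},{p,q},{p,r},{p,v},{p,q,r},{p,r,v}} U13={{p,q},{q,v},{s,v},{p,q,r},{q,s,v}} U15={{p,r},{r,u},{r,v},{s,v},{p,q,r},{p,r,v},{q,s,v}} U23={{p,q},{p,q,r}} U25={{p,r},{p,q,r},{p,r,v}} U34={{q,t},{q,r,t}} U35={{s},{q,r},{q,s},{q,t},{s,v},{p,q,r},{q,r,t},{q,s,v}} U45={{t},{q,t},{r,t},{q,r,t}}
  U123={{p,q},{p,q,r}} U125={{p,r},{p,q,r},{p,r,v}} U135={{s,v},{p,q,r},{q,s,v}} U235={{p,q,r}} U345={{q,t},{q,r,t}}
  U1235={{p,q,r}}
components per intersection:
  U1: {{p},{v},{p,q},{p,r},{p,v},{q,v},{r,v},{s,v},{p,q,r},{p,r,v},{q,s,v}} {{u},{r,u}}
  U2: {{p},{p,q},{p,r},{p,v},{p,q,r},{p,r,v}}
  U3: {{q},{s},{p,q},{q,r},{q,s},{q,t},{q,v},{s,v},{p,q,r},{q,r,t},{q,s,v}}
  U4: {{t},{q,t},{r,t},{q,r,t}}
  U5: {{r},{t},{p,r},{q,r},{q,t},{r,t},{r,u},{r,v},{p,q,r},{p,r,v},{q,r,t}} {{s},{q,s},{s,v},{q,s,v}}
  U12: {{p},{p,q},{p,r},{p,v},{p,q,r},{p,r,v}}
  U13: {{p,q},{p,q,r}} {{q,v},{s,v},{q,s,v}}
  U15: {{p,r},{r,v},{p,q,r},{p,r,v}} {{r,u}} {{s,v},{q,s,v}}
  U23: {{p,q},{p,q,r}}
  U25: {{p,r},{p,q,r},{p,r,v}}
  U34: {{q,t},{q,r,t}}
  U35: {{s},{q,s},{s,v},{q,s,v}} {{q,r},{q,t},{p,q,r},{q,r,t}}
  U45: {{t},{q,t},{r,t},{q,r,t}}
  U123: {{p,q},{p,q,r}}
  U125: {{p,r},{p,q,r},{p,r,v}}
  U135: {{s,v},{q,s,v}} {{p,q,r}}
  U235: {{p,q,r}}
  U345: {{q,t},{q,r,t}}
  U1235: {{p,q,r}}
C dims 7,12,6,1; δ0: rk 6, SNF 1^6; δ1: rk 5, SNF 1^5; δ2: rk 1, SNF 1^1
degree 0: 7−6−0 = 1 → Ȟ^0 ≅ Z
degree 1: 12−5−6 = 1 → Ȟ^1 ≅ Z
degree 2: 6−1−5 = 0 → Ȟ^2 ≅ 0


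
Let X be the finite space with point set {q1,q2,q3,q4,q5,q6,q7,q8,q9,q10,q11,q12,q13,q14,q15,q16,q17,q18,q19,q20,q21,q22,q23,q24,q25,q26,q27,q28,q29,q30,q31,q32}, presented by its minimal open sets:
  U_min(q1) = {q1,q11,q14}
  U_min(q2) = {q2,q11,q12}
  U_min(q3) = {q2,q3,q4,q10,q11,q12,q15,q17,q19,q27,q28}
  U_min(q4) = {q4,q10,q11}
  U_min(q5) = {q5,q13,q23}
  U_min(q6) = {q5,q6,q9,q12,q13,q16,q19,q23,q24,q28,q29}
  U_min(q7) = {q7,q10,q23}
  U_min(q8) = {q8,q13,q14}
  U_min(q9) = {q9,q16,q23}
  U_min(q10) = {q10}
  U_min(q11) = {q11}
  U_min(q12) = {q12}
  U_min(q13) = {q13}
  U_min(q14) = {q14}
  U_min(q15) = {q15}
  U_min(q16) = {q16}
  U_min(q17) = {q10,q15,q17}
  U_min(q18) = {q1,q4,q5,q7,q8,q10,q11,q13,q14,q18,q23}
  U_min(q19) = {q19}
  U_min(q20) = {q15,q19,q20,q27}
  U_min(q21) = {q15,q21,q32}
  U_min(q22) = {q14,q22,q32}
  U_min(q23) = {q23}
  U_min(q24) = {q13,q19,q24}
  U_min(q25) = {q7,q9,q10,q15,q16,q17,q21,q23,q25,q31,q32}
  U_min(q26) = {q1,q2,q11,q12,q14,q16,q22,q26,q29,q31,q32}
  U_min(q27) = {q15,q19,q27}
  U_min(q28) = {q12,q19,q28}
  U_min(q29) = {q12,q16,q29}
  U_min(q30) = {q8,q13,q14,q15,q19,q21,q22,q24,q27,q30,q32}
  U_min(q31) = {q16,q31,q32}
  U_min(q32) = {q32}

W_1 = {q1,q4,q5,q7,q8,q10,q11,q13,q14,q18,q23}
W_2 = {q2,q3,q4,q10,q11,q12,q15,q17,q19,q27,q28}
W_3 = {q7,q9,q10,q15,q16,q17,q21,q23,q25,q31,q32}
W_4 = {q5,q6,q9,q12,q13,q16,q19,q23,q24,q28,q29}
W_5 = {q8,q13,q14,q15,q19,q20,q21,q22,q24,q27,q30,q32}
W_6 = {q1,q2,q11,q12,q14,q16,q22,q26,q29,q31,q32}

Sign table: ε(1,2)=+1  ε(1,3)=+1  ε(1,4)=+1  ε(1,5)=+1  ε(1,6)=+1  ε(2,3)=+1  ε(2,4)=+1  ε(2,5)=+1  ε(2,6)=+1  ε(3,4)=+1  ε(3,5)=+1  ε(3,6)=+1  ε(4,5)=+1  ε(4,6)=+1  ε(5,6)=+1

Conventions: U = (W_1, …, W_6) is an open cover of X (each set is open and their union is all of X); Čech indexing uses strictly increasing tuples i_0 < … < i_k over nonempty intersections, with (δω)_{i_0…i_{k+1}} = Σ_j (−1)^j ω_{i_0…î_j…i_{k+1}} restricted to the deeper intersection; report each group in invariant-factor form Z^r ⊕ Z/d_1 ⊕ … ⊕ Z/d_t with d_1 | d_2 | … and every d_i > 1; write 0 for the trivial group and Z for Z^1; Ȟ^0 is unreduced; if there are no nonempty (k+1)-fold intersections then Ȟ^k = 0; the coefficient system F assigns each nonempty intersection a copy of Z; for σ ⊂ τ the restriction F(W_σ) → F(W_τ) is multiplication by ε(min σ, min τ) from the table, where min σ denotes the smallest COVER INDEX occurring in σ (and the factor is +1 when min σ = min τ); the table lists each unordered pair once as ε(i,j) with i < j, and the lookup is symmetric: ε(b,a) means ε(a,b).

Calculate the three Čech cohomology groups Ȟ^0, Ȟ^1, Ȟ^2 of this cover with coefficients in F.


nerve simplices:
  W12={q4,q10,q11} W13={q7,q10,q23} W14={q5,q13,q23} W15={q8,q13,q14} W16={q1,q11,q14} W23={q10,q15,q17} W24={q12,q19,q28} W25={q15,q19,q27} W26={q2,q11,q12} W34={q9,q16,q23} W35={q15,q21,q32} W36={q16,q31,q32} W45={q13,q19,q24} W46={q12,q16,q29} W56={q14,q22,q32}
  W123={q10} W126={q11} W134={q23} W145={q13} W156={q14} W235={q15} W245={q19} W246={q12} W346={q16} W356={q32}
C dims 6,15,10; δ0: rk 5, SNF 1^5; δ1: rk 10, SNF 1^9·2
degree 0: 6−5−0 = 1 → Ȟ^0 ≅ Z
degree 1: 15−10−5 = 0 → Ȟ^1 ≅ 0
degree 2: 10−0−10 = 0 plus torsion [2] → Ȟ^2 ≅ Z/2

Ȟ^0(U;F) ≅ Z, Ȟ^1(U;F) ≅ 0 and Ȟ^2(U;F) ≅ Z/2


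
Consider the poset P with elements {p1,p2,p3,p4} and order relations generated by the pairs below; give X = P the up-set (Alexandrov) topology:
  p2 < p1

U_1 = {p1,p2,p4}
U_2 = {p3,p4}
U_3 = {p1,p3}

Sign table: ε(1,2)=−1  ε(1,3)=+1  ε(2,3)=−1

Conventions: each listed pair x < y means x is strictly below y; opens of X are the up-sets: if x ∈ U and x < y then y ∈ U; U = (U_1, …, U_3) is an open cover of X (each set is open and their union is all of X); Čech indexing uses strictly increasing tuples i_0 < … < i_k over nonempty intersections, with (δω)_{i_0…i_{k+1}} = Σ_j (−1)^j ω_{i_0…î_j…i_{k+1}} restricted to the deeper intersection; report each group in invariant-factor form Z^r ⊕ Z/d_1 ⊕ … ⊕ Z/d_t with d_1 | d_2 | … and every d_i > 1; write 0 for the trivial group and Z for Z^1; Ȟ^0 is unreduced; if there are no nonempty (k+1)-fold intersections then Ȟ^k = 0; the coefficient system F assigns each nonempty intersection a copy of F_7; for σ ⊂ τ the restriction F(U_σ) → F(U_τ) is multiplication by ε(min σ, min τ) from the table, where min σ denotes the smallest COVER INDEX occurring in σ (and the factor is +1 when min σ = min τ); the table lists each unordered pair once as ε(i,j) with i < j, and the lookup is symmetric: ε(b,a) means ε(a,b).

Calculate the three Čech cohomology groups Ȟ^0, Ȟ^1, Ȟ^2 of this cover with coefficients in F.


intersection data:
  U12={p4} U13={p1} U23={p3}
C dims 3,3; δ0: rk_F7 2
Ȟ^0 = (3 − 2) − 0 = 1, so Ȟ^0 ≅ Z/7
Ȟ^1 = (3 − 0) − 2 = 1, so Ȟ^1 ≅ Z/7
Ȟ^2 = (0 − 0) − 0 = 0, so Ȟ^2 ≅ 0

Ȟ^0 = Z/7; Ȟ^1 = Z/7; Ȟ^2 = 0


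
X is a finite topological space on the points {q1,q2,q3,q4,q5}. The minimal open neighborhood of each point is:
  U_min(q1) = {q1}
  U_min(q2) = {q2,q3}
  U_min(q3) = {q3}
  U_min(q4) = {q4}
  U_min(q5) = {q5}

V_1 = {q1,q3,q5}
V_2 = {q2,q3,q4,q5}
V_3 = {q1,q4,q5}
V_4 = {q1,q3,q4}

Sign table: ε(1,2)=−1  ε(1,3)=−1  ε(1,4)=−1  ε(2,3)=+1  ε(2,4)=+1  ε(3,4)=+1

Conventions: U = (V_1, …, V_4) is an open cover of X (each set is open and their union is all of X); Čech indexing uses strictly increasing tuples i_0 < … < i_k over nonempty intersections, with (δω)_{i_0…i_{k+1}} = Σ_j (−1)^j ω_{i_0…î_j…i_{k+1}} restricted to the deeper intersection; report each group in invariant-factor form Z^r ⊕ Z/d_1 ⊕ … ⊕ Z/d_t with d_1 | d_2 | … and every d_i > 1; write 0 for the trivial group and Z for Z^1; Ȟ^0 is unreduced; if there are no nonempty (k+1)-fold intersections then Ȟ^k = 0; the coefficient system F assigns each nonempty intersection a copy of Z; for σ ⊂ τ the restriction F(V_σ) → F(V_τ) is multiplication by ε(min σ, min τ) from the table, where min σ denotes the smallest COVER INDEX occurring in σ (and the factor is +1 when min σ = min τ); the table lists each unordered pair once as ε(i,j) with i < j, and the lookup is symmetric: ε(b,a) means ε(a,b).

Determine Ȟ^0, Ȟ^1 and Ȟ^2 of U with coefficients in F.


nonempty overlaps:
  V12={q3,q5} V13={q1,q5} V14={q1,q3} V23={q4,q5} V24={q3,q4} V34={q1,q4}
  V123={q5} V124={q3} V134={q1} V234={q4}
C dims 4,6,4; δ0: rk 3, SNF 1^3; δ1: rk 3, SNF 1^3
degree 0: 4−3−0 = 1 → Ȟ^0 ≅ Z
degree 1: 6−3−3 = 0 → Ȟ^1 ≅ 0
degree 2: 4−0−3 = 1 → Ȟ^2 ≅ Z

Ȟ^0 = Z, Ȟ^1 = 0 and Ȟ^2 = Z


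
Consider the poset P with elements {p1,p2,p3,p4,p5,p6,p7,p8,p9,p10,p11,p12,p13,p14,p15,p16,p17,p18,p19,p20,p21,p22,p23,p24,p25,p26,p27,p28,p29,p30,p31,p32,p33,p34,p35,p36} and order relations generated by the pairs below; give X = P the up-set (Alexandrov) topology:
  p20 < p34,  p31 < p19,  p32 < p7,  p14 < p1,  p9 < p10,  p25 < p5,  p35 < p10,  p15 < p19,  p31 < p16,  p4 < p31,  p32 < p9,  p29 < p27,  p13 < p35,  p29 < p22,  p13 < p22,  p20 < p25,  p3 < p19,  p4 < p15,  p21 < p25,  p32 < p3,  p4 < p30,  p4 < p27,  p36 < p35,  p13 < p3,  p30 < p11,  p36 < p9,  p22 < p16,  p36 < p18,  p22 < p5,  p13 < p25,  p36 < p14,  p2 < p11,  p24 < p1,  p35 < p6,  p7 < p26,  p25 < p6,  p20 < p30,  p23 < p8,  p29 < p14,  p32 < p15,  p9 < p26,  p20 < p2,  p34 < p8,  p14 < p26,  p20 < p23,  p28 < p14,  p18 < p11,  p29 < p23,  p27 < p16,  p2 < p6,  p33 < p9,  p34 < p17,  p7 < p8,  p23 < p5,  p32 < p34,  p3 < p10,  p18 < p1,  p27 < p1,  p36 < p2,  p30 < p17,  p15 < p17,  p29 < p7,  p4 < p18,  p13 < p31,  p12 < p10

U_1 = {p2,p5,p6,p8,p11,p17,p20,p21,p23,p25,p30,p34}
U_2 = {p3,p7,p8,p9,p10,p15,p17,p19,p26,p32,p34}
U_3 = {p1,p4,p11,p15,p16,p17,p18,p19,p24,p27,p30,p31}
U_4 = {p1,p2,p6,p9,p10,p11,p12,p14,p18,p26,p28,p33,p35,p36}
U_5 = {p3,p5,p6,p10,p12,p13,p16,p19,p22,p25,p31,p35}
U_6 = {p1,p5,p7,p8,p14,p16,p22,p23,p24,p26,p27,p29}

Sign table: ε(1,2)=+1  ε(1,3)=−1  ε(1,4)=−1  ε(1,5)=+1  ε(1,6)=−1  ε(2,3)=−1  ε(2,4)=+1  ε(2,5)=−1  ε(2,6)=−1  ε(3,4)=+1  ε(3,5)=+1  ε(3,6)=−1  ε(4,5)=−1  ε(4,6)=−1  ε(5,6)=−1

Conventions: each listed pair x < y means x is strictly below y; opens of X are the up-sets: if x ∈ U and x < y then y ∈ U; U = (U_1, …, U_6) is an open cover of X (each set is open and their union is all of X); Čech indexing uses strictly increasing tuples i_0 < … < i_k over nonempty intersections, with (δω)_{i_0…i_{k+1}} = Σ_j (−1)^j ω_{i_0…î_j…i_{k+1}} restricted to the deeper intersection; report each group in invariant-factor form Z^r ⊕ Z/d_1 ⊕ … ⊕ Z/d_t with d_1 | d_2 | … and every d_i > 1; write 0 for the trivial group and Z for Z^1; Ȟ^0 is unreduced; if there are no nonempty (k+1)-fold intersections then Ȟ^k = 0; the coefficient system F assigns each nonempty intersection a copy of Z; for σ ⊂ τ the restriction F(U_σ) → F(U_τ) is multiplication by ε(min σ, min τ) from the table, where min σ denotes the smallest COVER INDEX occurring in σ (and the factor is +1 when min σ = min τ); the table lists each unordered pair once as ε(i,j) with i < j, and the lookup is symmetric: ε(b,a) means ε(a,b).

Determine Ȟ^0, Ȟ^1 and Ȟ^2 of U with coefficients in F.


cover nerve:
  U12={p8,p17,p34} U13={p11,p17,p30} U14={p2,p6,p11} U15={p5,p6,p25} U16={p5,p8,p23} U23={p15,p17,p19} U24={p9,p10,p26} U25={p3,p10,p19} U26={p7,p8,p26} U34={p1,p11,p18} U35={p16,p19,p31} U36={p1,p16,p24,p27} U45={p6,p10,p12,p35} U46={p1,p14,p26} U56={p5,p16,p22}
  U123={p17} U126={p8} U134={p11} U145={p6} U156={p5} U235={p19} U245={p10} U246={p26} U346={p1} U356={p16}
C dims 6,15,10; δ0: rk 6, SNF 1^5·2; δ1: rk 9, SNF 1^9
Ȟ^0: (6−6)−0=0 ⇒ 0
Ȟ^1: (15−9)−6=0 plus torsion [2] ⇒ Z/2
Ȟ^2: (10−0)−9=1 ⇒ Z

Ȟ^0 ≅ 0, Ȟ^1 ≅ Z/2, Ȟ^2 ≅ Z


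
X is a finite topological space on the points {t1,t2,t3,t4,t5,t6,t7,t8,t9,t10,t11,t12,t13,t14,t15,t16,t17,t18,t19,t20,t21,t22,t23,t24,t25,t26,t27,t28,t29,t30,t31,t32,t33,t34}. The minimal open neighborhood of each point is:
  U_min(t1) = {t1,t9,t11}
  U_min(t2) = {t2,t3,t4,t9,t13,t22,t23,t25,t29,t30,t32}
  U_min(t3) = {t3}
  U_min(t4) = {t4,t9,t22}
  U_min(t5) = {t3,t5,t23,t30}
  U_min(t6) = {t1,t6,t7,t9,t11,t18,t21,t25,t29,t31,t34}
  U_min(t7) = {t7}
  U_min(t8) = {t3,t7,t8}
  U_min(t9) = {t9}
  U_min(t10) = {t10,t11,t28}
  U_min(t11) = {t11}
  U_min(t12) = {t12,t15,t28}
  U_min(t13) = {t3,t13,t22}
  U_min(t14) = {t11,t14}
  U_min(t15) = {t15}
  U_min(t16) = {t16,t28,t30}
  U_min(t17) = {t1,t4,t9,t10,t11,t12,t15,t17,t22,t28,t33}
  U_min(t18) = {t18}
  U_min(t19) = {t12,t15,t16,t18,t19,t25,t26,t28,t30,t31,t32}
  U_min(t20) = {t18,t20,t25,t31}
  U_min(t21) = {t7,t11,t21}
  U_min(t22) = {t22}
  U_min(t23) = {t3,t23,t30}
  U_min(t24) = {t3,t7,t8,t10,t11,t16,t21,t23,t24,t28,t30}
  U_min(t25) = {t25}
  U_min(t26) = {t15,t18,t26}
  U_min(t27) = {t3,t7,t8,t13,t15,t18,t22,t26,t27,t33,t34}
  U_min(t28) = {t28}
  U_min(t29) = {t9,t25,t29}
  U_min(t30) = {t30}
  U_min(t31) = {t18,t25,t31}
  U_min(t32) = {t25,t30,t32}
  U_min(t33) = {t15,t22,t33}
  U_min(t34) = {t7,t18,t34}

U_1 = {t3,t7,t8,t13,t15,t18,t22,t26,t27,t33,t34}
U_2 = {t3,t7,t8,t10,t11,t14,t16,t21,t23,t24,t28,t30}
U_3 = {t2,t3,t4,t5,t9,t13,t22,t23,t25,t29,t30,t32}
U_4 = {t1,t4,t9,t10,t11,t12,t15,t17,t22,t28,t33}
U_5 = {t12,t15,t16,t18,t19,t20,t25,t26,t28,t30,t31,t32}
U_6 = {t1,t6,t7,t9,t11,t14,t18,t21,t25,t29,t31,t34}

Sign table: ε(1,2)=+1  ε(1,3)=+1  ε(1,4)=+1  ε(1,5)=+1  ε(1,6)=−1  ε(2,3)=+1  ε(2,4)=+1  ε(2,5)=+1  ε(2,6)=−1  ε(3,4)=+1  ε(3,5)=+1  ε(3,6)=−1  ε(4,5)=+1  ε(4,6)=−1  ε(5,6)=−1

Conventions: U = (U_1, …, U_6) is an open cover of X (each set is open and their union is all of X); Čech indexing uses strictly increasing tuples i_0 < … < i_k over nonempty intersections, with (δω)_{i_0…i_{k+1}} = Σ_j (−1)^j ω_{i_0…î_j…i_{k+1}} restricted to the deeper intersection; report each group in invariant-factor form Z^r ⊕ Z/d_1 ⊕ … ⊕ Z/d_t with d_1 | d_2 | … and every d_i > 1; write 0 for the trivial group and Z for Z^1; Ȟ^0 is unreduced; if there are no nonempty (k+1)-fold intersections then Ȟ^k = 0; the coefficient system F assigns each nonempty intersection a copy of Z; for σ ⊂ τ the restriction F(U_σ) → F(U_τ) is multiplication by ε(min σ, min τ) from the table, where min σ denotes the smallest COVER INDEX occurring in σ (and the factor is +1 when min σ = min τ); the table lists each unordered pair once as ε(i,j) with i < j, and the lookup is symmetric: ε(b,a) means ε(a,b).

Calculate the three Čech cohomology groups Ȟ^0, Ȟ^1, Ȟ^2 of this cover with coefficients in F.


Ȟ^0(U;F) ≅ Z, Ȟ^1(U;F) ≅ 0 and Ȟ^2(U;F) ≅ Z/2

nonempty intersections:
  U12={t3,t7,t8} U13={t3,t13,t22} U14={t15,t22,t33} U15={t15,t18,t26} U16={t7,t18,t34} U23={t3,t23,t30} U24={t10,t11,t28} U25={t16,t28,t30} U26={t7,t11,t14,t21} U34={t4,t9,t22} U35={t25,t30,t32} U36={t9,t25,t29} U45={t12,t15,t28} U46={t1,t9,t11} U56={t18,t25,t31}
  U123={t3} U126={t7} U134={t22} U145={t15} U156={t18} U235={t30} U245={t28} U246={t11} U346={t9} U356={t25}
C dims 6,15,10; δ0: rk 5, SNF 1^5; δ1: rk 10, SNF 1^9·2
Ȟ^0: (6−5)−0=1 ⇒ Z
Ȟ^1: (15−10)−5=0 ⇒ 0
Ȟ^2: (10−0)−10=0 plus torsion [2] ⇒ Z/2


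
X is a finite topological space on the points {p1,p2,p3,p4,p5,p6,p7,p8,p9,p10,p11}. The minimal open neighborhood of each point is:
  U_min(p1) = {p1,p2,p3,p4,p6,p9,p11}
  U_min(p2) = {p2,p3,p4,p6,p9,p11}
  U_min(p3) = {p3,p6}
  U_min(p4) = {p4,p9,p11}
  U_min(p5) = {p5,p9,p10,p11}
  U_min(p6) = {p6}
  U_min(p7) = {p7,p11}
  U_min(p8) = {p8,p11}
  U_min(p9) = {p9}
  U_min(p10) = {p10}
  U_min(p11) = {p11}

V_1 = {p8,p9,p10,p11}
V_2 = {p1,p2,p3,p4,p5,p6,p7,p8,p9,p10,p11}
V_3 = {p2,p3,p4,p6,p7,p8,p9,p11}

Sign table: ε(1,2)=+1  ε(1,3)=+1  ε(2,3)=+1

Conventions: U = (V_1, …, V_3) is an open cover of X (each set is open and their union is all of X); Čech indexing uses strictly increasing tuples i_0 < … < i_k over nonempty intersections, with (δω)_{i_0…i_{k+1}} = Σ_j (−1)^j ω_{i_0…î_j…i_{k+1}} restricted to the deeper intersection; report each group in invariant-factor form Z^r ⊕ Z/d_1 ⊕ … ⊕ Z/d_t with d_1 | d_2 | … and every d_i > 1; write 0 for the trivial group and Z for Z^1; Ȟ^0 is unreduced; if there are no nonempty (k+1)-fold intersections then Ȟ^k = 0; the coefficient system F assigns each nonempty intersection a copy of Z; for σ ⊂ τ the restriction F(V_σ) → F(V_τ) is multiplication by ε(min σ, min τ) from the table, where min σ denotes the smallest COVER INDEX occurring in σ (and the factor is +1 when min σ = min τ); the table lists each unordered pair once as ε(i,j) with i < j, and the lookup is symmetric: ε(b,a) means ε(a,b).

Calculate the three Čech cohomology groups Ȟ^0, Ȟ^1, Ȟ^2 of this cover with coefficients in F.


Ȟ^0 ≅ Z, Ȟ^1 ≅ 0, Ȟ^2 ≅ 0

cover nerve:
  V12={p8,p9,p10,p11} V13={p8,p9,p11} V23={p2,p3,p4,p6,p7,p8,p9,p11}
  V123={p8,p9,p11}
C dims 3,3,1; δ0: rk 2, SNF 1^2; δ1: rk 1, SNF 1^1
Ȟ^0: (3−2)−0=1 ⇒ Z
Ȟ^1: (3−1)−2=0 ⇒ 0
Ȟ^2: (1−0)−1=0 ⇒ 0


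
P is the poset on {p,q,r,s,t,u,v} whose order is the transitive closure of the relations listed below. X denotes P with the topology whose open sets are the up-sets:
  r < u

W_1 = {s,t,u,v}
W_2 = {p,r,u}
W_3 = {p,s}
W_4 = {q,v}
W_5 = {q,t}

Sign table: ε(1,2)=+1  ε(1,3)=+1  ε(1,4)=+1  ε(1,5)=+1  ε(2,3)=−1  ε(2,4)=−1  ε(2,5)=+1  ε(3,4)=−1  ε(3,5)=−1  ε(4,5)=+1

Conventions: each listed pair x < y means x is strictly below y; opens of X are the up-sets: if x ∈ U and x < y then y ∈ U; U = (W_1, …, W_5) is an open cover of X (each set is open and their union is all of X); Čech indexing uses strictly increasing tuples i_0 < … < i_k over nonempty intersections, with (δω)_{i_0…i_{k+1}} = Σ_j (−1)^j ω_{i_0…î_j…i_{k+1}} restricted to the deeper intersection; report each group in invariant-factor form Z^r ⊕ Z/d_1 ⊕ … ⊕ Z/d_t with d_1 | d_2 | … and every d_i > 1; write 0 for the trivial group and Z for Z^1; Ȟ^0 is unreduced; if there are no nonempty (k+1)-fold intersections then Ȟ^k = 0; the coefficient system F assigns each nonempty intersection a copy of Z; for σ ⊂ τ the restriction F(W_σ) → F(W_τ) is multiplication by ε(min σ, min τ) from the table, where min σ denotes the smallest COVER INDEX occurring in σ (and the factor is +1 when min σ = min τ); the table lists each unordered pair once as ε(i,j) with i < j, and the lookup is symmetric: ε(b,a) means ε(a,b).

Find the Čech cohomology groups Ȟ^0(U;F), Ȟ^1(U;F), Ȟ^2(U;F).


Ȟ^0 ≅ 0,  Ȟ^1 ≅ Z ⊕ Z/2,  Ȟ^2 ≅ 0

intersection data:
  W12={u} W13={s} W14={v} W15={t} W23={p} W45={q}
C dims 5,6; δ0: rk 5, SNF 1^4·2
Ȟ^0 = (5 − 5) − 0 = 0, so Ȟ^0 ≅ 0
Ȟ^1 = (6 − 0) − 5 = 1 plus torsion [2], so Ȟ^1 ≅ Z ⊕ Z/2
Ȟ^2 = (0 − 0) − 0 = 0, so Ȟ^2 ≅ 0


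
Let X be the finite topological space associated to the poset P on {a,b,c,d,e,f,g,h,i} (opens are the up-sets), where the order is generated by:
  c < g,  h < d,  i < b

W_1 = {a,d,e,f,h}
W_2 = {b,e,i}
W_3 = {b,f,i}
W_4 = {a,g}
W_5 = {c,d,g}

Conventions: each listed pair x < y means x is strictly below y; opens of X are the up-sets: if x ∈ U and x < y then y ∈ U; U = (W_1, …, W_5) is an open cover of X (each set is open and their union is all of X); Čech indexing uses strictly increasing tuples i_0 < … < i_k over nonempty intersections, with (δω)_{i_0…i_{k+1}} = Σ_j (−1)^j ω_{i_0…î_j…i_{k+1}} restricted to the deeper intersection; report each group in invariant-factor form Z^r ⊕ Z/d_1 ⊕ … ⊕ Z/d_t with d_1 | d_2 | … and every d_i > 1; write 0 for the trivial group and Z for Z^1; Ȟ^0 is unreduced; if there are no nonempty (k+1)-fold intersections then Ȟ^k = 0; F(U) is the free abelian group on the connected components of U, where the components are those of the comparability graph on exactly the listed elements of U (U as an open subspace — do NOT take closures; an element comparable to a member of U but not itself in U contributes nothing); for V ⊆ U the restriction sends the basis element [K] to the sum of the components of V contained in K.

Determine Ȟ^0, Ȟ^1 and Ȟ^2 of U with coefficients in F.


cover nerve:
  W12={e} W13={f} W14={a} W15={d} W23={b,i} W45={g}
components per intersection:
  W1: {a} {d,h} {e} {f}
  W2: {b,i} {e}
  W3: {b,i} {f}
  W4: {a} {g}
  W5: {c,g} {d}
  W12: {e}
  W13: {f}
  W14: {a}
  W15: {d}
  W23: {b,i}
  W45: {g}
C dims 12,6; δ0: rk 6, SNF 1^6
Ȟ^0: (12−6)−0=6 ⇒ Z^6
Ȟ^1: (6−0)−6=0 ⇒ 0
Ȟ^2: (0−0)−0=0 ⇒ 0

Ȟ^0 ≅ Z^6, Ȟ^1 ≅ 0 and Ȟ^2 ≅ 0


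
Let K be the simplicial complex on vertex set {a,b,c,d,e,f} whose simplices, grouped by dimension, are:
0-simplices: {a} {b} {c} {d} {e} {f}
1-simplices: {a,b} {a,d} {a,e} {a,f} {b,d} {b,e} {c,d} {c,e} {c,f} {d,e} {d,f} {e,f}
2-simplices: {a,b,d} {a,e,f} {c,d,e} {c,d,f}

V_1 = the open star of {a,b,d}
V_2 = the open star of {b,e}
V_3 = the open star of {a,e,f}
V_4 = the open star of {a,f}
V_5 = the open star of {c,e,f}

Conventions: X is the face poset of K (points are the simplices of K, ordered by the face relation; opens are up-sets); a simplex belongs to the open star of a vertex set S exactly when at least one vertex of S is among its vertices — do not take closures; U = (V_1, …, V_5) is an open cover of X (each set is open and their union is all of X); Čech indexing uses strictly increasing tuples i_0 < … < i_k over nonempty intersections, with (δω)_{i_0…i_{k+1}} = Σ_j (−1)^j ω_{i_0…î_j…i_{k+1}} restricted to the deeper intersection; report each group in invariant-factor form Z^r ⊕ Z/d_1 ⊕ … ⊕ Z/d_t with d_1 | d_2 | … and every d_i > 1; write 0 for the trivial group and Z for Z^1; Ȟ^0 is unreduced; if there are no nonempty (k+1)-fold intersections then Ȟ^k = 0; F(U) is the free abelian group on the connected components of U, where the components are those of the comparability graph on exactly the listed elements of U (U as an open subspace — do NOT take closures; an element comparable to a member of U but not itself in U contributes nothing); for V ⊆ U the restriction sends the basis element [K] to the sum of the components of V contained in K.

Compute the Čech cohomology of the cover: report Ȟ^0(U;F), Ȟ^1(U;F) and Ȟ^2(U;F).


nerve of the cover:
  V1={{a},{b},{d},{a,b},{a,d},{a,e},{a,f},{b,d},{b,e},{c,d},{d,e},{d,f},{a,b,d},{a,e,f},{c,d,e},{c,d,f}} V2={{b},{e},{a,b},{a,e},{b,d},{b,e},{c,e},{d,e},{e,f},{a,b,d},{a,e,f},{c,d,e}} V3={{a},{e},{f},{a,b},{a,d},{a,e},{a,f},{b,e},{c,e},{c,f},{d,e},{d,f},{e,f},{a,b,d},{a,e,f},{c,d,e},{c,d,f}} V4={{a},{f},{a,b},{a,d},{a,e},{a,f},{c,f},{d,f},{e,f},{a,b,d},{a,e,f},{c,d,f}} V5={{c},{e},{f},{a,e},{a,f},{b,e},{c,d},{c,e},{c,f},{d,e},{d,f},{e,f},{a,e,f},{c,d,e},{c,d,f}}
  V12={{b},{a,b},{a,e},{b,d},{b,e},{d,e},{a,b,d},{a,e,f},{c,d,e}} V13={{a},{a,b},{a,d},{a,e},{a,f},{b,e},{d,e},{d,f},{a,b,d},{a,e,f},{c,d,e},{c,d,f}} V14={{a},{a,b},{a,d},{a,e},{a,f},{d,f},{a,b,d},{a,e,f},{c,d,f}} V15={{a,e},{a,f},{b,e},{c,d},{d,e},{d,f},{a,e,f},{c,d,e},{c,d,f}} V23={{e},{a,b},{a,e},{b,e},{c,e},{d,e},{e,f},{a,b,d},{a,e,f},{c,d,e}} V24={{a,b},{a,e},{e,f},{a,b,d},{a,e,f}} V25={{e},{a,e},{b,e},{c,e},{d,e},{e,f},{a,e,f},{c,d,e}} V34={{a},{f},{a,b},{a,d},{a,e},{a,f},{c,f},{d,f},{e,f},{a,b,d},{a,e,f},{c,d,f}} V35={{e},{f},{a,e},{a,f},{b,e},{c,e},{c,f},{d,e},{d,f},{e,f},{a,e,f},{c,d,e},{c,d,f}} V45={{f},{a,e},{a,f},{c,f},{d,f},{e,f},{a,e,f},{c,d,f}}
  V123={{a,b},{a,e},{b,e},{d,e},{a,b,d},{a,e,f},{c,d,e}} V124={{a,b},{a,e},{a,b,d},{a,e,f}} V125={{a,e},{b,e},{d,e},{a,e,f},{c,d,e}} V134={{a},{a,b},{a,d},{a,e},{a,f},{d,f},{a,b,d},{a,e,f},{c,d,f}} V135={{a,e},{a,f},{b,e},{d,e},{d,f},{a,e,f},{c,d,e},{c,d,f}} V145={{a,e},{a,f},{d,f},{a,e,f},{c,d,f}} V234={{a,b},{a,e},{e,f},{a,b,d},{a,e,f}} V235={{e},{a,e},{b,e},{c,e},{d,e},{e,f},{a,e,f},{c,d,e}} V245={{a,e},{e,f},{a,e,f}} V345={{f},{a,e},{a,f},{c,f},{d,f},{e,f},{a,e,f},{c,d,f}}
  V1234={{a,b},{a,e},{a,b,d},{a,e,f}} V1235={{a,e},{b,e},{d,e},{a,e,f},{c,d,e}} V1245={{a,e},{a,e,f}} V1345={{a,e},{a,f},{d,f},{a,e,f},{c,d,f}} V2345={{a,e},{e,f},{a,e,f}}
  V12345={{a,e},{a,e,f}}
components per intersection:
  V1: {{a},{b},{d},{a,b},{a,d},{a,e},{a,f},{b,d},{b,e},{c,d},{d,e},{d,f},{a,b,d},{a,e,f},{c,d,e},{c,d,f}}
  V2: {{b},{e},{a,b},{a,e},{b,d},{b,e},{c,e},{d,e},{e,f},{a,b,d},{a,e,f},{c,d,e}}
  V3: {{a},{e},{f},{a,b},{a,d},{a,e},{a,f},{b,e},{c,e},{c,f},{d,e},{d,f},{e,f},{a,b,d},{a,e,f},{c,d,e},{c,d,f}}
  V4: {{a},{f},{a,b},{a,d},{a,e},{a,f},{c,f},{d,f},{e,f},{a,b,d},{a,e,f},{c,d,f}}
  V5: {{c},{e},{f},{a,e},{a,f},{b,e},{c,d},{c,e},{c,f},{d,e},{d,f},{e,f},{a,e,f},{c,d,e},{c,d,f}}
  V12: {{b},{a,b},{b,d},{b,e},{a,b,d}} {{a,e},{a,e,f}} {{d,e},{c,d,e}}
  V13: {{a},{a,b},{a,d},{a,e},{a,f},{a,b,d},{a,e,f}} {{b,e}} {{d,e},{c,d,e}} {{d,f},{c,d,f}}
  V14: {{a},{a,b},{a,d},{a,e},{a,f},{a,b,d},{a,e,f}} {{d,f},{c,d,f}}
  V15: {{a,e},{a,f},{a,e,f}} {{b,e}} {{c,d},{d,e},{d,f},{c,d,e},{c,d,f}}
  V23: {{e},{a,e},{b,e},{c,e},{d,e},{e,f},{a,e,f},{c,d,e}} {{a,b},{a,b,d}}
  V24: {{a,b},{a,b,d}} {{a,e},{e,f},{a,e,f}}
  V25: {{e},{a,e},{b,e},{c,e},{d,e},{e,f},{a,e,f},{c,d,e}}
  V34: {{a},{f},{a,b},{a,d},{a,e},{a,f},{c,f},{d,f},{e,f},{a,b,d},{a,e,f},{c,d,f}}
  V35: {{e},{f},{a,e},{a,f},{b,e},{c,e},{c,f},{d,e},{d,f},{e,f},{a,e,f},{c,d,e},{c,d,f}}
  V45: {{f},{a,e},{a,f},{c,f},{d,f},{e,f},{a,e,f},{c,d,f}}
  V123: {{a,b},{a,b,d}} {{a,e},{a,e,f}} {{b,e}} {{d,e},{c,d,e}}
  V124: {{a,b},{a,b,d}} {{a,e},{a,e,f}}
  V125: {{a,e},{a,e,f}} {{b,e}} {{d,e},{c,d,e}}
  V134: {{a},{a,b},{a,d},{a,e},{a,f},{a,b,d},{a,e,f}} {{d,f},{c,d,f}}
  V135: {{a,e},{a,f},{a,e,f}} {{b,e}} {{d,e},{c,d,e}} {{d,f},{c,d,f}}
  V145: {{a,e},{a,f},{a,e,f}} {{d,f},{c,d,f}}
  V234: {{a,b},{a,b,d}} {{a,e},{e,f},{a,e,f}}
  V235: {{e},{a,e},{b,e},{c,e},{d,e},{e,f},{a,e,f},{c,d,e}}
  V245: {{a,e},{e,f},{a,e,f}}
  V345: {{f},{a,e},{a,f},{c,f},{d,f},{e,f},{a,e,f},{c,d,f}}
  V1234: {{a,b},{a,b,d}} {{a,e},{a,e,f}}
  V1235: {{a,e},{a,e,f}} {{b,e}} {{d,e},{c,d,e}}
  V1245: {{a,e},{a,e,f}}
  V1345: {{a,e},{a,f},{a,e,f}} {{d,f},{c,d,f}}
  V2345: {{a,e},{e,f},{a,e,f}}
  V12345: {{a,e},{a,e,f}}
C dims 5,20,22,9; δ0: rk 4, SNF 1^4; δ1: rk 14, SNF 1^14; δ2: rk 8, SNF 1^8
Ȟ^0 = (5 − 4) − 0 = 1, so Ȟ^0 ≅ Z
Ȟ^1 = (20 − 14) − 4 = 2, so Ȟ^1 ≅ Z^2
Ȟ^2 = (22 − 8) − 14 = 0, so Ȟ^2 ≅ 0

Ȟ^0(U;F) ≅ Z; Ȟ^1(U;F) ≅ Z^2; Ȟ^2(U;F) ≅ 0


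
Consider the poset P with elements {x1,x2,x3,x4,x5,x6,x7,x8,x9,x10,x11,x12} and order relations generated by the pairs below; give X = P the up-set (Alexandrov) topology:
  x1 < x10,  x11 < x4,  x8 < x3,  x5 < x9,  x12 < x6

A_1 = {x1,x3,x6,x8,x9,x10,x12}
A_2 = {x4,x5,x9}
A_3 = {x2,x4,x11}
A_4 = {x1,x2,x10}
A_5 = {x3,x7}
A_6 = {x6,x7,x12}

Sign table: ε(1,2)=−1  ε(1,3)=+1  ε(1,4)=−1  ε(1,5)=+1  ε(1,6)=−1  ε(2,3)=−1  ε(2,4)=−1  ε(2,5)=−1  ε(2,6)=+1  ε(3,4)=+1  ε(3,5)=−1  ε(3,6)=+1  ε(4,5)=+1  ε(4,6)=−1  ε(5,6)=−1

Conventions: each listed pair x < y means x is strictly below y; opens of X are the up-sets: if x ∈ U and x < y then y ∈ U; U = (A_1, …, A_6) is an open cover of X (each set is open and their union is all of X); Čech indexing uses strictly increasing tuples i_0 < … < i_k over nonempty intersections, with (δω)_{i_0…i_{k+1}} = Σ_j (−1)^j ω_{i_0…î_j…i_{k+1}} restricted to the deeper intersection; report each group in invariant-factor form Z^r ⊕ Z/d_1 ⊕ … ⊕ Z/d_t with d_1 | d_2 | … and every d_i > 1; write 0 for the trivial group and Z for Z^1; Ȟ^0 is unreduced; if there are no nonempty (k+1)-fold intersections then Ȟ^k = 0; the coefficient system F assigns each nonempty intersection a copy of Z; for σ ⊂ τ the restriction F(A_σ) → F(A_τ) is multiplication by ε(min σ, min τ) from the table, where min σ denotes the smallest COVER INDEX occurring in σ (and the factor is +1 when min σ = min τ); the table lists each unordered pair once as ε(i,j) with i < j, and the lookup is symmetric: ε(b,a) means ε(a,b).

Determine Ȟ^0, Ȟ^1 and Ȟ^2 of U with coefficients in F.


nerve simplices:
  A12={x9} A14={x1,x10} A15={x3} A16={x6,x12} A23={x4} A34={x2} A56={x7}
C dims 6,7; δ0: rk 6, SNF 1^5·2
degree 0: 6−6−0 = 0 → Ȟ^0 ≅ 0
degree 1: 7−0−6 = 1 plus torsion [2] → Ȟ^1 ≅ Z ⊕ Z/2
degree 2: 0−0−0 = 0 → Ȟ^2 ≅ 0

Ȟ^0 = 0, Ȟ^1 = Z ⊕ Z/2 and Ȟ^2 = 0


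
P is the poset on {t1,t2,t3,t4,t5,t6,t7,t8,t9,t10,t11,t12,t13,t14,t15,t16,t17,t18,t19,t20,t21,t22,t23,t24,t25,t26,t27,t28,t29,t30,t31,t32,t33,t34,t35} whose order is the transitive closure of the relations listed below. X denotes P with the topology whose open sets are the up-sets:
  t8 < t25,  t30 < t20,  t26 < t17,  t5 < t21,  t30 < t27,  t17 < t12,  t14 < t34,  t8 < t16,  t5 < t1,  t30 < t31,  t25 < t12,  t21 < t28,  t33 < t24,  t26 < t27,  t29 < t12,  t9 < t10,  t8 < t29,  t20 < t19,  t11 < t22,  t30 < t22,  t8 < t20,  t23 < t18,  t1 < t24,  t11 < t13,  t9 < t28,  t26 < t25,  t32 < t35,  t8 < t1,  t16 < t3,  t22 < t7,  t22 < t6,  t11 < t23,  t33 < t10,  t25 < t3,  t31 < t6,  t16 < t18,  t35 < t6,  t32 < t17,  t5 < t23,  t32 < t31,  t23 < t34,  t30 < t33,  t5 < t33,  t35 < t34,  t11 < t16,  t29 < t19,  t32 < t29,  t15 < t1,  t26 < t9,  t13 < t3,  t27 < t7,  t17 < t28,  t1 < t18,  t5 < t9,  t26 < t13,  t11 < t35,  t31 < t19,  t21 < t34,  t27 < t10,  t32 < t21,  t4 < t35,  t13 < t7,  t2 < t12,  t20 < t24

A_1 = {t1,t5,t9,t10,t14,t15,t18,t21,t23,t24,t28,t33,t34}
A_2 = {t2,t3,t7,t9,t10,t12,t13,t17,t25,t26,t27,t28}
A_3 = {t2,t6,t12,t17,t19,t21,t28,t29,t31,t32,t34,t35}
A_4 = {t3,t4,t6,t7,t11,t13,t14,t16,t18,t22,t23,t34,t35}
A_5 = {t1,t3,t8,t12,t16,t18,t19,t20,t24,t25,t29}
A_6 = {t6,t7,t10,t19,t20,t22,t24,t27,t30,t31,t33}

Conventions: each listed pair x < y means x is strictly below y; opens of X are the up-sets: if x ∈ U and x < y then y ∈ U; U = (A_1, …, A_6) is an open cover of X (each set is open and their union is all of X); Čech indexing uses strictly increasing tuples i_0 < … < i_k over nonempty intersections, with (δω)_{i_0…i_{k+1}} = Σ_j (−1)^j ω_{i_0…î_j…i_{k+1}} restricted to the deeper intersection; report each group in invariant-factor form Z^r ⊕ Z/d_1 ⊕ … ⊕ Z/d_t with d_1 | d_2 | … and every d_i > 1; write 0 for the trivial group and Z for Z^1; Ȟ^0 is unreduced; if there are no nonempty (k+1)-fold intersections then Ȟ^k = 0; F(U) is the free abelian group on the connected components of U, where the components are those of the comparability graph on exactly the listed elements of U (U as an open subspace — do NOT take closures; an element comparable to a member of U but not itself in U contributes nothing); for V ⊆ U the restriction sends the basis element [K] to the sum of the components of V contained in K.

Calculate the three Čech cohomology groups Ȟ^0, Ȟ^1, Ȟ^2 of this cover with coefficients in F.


nerve simplices:
  A12={t9,t10,t28} A13={t21,t28,t34} A14={t14,t18,t23,t34} A15={t1,t18,t24} A16={t10,t24,t33} A23={t2,t12,t17,t28} A24={t3,t7,t13} A25={t3,t12,t25} A26={t7,t10,t27} A34={t6,t34,t35} A35={t12,t19,t29} A36={t6,t19,t31} A45={t3,t16,t18} A46={t6,t7,t22} A56={t19,t20,t24}
  A123={t28} A126={t10} A134={t34} A145={t18} A156={t24} A235={t12} A245={t3} A246={t7} A346={t6} A356={t19}
components per intersection:
  A1: {t1,t5,t9,t10,t14,t15,t18,t21,t23,t24,t28,t33,t34}
  A2: {t2,t3,t7,t9,t10,t12,t13,t17,t25,t26,t27,t28}
  A3: {t2,t6,t12,t17,t19,t21,t28,t29,t31,t32,t34,t35}
  A4: {t3,t4,t6,t7,t11,t13,t14,t16,t18,t22,t23,t34,t35}
  A5: {t1,t3,t8,t12,t16,t18,t19,t20,t24,t25,t29}
  A6: {t6,t7,t10,t19,t20,t22,t24,t27,t30,t31,t33}
  A12: {t9,t10,t28}
  A13: {t21,t28,t34}
  A14: {t14,t18,t23,t34}
  A15: {t1,t18,t24}
  A16: {t10,t24,t33}
  A23: {t2,t12,t17,t28}
  A24: {t3,t7,t13}
  A25: {t3,t12,t25}
  A26: {t7,t10,t27}
  A34: {t6,t34,t35}
  A35: {t12,t19,t29}
  A36: {t6,t19,t31}
  A45: {t3,t16,t18}
  A46: {t6,t7,t22}
  A56: {t19,t20,t24}
  A123: {t28}
  A126: {t10}
  A134: {t34}
  A145: {t18}
  A156: {t24}
  A235: {t12}
  A245: {t3}
  A246: {t7}
  A346: {t6}
  A356: {t19}
C dims 6,15,10; δ0: rk 5, SNF 1^5; δ1: rk 10, SNF 1^9·2
degree 0: 6−5−0 = 1 → Ȟ^0 ≅ Z
degree 1: 15−10−5 = 0 → Ȟ^1 ≅ 0
degree 2: 10−0−10 = 0 plus torsion [2] → Ȟ^2 ≅ Z/2

Ȟ^0 = Z,  Ȟ^1 = 0,  Ȟ^2 = Z/2


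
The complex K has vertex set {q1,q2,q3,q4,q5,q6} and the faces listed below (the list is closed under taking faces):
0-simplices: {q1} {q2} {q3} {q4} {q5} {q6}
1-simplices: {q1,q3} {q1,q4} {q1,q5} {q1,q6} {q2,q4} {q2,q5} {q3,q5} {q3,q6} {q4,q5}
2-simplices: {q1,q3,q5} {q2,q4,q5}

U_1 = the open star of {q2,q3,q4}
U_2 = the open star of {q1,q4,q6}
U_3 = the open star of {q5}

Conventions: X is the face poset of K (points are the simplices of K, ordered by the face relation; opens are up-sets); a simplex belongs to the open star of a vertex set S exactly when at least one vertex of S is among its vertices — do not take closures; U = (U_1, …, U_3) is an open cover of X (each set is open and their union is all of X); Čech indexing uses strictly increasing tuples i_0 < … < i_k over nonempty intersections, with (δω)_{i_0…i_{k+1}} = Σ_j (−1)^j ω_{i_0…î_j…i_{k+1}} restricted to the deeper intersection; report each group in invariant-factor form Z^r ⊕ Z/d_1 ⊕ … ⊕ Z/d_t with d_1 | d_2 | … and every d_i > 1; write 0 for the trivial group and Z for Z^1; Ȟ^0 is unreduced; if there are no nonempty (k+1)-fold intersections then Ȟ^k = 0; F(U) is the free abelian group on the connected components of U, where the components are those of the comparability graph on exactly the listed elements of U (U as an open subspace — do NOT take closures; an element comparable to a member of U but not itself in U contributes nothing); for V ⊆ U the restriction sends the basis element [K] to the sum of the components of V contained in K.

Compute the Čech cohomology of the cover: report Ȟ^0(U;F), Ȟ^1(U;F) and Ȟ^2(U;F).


cover nerve:
  U1={{q2},{q3},{q4},{q1,q3},{q1,q4},{q2,q4},{q2,q5},{q3,q5},{q3,q6},{q4,q5},{q1,q3,q5},{q2,q4,q5}} U2={{q1},{q4},{q6},{q1,q3},{q1,q4},{q1,q5},{q1,q6},{q2,q4},{q3,q6},{q4,q5},{q1,q3,q5},{q2,q4,q5}} U3={{q5},{q1,q5},{q2,q5},{q3,q5},{q4,q5},{q1,q3,q5},{q2,q4,q5}}
  U12={{q4},{q1,q3},{q1,q4},{q2,q4},{q3,q6},{q4,q5},{q1,q3,q5},{q2,q4,q5}} U13={{q2,q5},{q3,q5},{q4,q5},{q1,q3,q5},{q2,q4,q5}} U23={{q1,q5},{q4,q5},{q1,q3,q5},{q2,q4,q5}}
  U123={{q4,q5},{q1,q3,q5},{q2,q4,q5}}
components per intersection:
  U1: {{q2},{q4},{q1,q4},{q2,q4},{q2,q5},{q4,q5},{q2,q4,q5}} {{q3},{q1,q3},{q3,q5},{q3,q6},{q1,q3,q5}}
  U2: {{q1},{q4},{q6},{q1,q3},{q1,q4},{q1,q5},{q1,q6},{q2,q4},{q3,q6},{q4,q5},{q1,q3,q5},{q2,q4,q5}}
  U3: {{q5},{q1,q5},{q2,q5},{q3,q5},{q4,q5},{q1,q3,q5},{q2,q4,q5}}
  U12: {{q4},{q1,q4},{q2,q4},{q4,q5},{q2,q4,q5}} {{q1,q3},{q1,q3,q5}} {{q3,q6}}
  U13: {{q2,q5},{q4,q5},{q2,q4,q5}} {{q3,q5},{q1,q3,q5}}
  U23: {{q1,q5},{q1,q3,q5}} {{q4,q5},{q2,q4,q5}}
  U123: {{q4,q5},{q2,q4,q5}} {{q1,q3,q5}}
C dims 4,7,2; δ0: rk 3, SNF 1^3; δ1: rk 2, SNF 1^2
Ȟ^0: (4−3)−0=1 ⇒ Z
Ȟ^1: (7−2)−3=2 ⇒ Z^2
Ȟ^2: (2−0)−2=0 ⇒ 0

Ȟ^0(U;F) ≅ Z, Ȟ^1(U;F) ≅ Z^2 and Ȟ^2(U;F) ≅ 0


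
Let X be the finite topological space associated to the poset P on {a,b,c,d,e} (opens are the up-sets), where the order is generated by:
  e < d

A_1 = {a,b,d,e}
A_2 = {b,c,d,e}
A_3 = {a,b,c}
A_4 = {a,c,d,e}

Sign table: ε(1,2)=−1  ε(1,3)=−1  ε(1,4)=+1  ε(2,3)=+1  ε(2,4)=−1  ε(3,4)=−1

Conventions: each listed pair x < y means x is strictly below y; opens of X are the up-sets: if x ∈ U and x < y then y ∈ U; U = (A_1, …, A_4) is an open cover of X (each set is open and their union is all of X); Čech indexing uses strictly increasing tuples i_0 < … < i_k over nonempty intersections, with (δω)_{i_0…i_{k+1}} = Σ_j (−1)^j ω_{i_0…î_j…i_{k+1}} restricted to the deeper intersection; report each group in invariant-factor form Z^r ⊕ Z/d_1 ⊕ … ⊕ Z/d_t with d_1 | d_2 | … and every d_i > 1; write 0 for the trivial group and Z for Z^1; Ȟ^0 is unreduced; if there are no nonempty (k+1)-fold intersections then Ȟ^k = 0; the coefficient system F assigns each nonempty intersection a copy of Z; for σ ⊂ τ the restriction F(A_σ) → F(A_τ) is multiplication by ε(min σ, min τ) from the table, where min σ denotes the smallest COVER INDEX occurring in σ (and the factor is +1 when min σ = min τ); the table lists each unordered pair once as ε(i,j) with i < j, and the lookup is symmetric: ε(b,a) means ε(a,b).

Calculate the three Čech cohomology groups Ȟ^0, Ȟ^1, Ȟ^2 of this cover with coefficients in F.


Ȟ^0 ≅ Z,  Ȟ^1 ≅ 0,  Ȟ^2 ≅ Z

nerve simplices:
  A12={b,d,e} A13={a,b} A14={a,d,e} A23={b,c} A24={c,d,e} A34={a,c}
  A123={b} A124={d,e} A134={a} A234={c}
C dims 4,6,4; δ0: rk 3, SNF 1^3; δ1: rk 3, SNF 1^3
degree 0: 4−3−0 = 1 → Ȟ^0 ≅ Z
degree 1: 6−3−3 = 0 → Ȟ^1 ≅ 0
degree 2: 4−0−3 = 1 → Ȟ^2 ≅ Z
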